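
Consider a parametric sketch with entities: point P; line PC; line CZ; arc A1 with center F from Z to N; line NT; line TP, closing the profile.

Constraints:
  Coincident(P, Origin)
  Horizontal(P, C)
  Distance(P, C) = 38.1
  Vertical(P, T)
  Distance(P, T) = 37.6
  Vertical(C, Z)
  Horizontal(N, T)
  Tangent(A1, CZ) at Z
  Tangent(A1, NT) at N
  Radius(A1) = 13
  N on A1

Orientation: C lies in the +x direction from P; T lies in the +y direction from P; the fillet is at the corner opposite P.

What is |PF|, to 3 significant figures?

35.1

PT is vertical with |PT| = 37.6 and T on the +y side, so T = (0.00, 37.6). The virtual corner opposite P is at (38.1, 37.6). A1 meets CZ tangentially, so FZ is at right angles to CZ and since A1 is tangent to NT there, FN ⟂ NT, with radius 13.0, so the center F sits 13.0 in from both sides at F = (25.1, 24.6). Then |PF| = |F − P| = 35.1.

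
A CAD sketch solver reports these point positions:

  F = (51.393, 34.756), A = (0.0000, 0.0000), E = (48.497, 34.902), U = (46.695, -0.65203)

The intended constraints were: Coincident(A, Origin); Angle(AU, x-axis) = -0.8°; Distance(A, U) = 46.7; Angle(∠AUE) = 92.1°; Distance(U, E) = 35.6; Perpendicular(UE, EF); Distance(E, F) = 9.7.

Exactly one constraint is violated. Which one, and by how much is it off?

Distance(E, F) = 9.7 — off by 6.80.

A = (0.00, 0.00) ✓; AU at -0.8000° ✓; |AU| = 46.70 ✓; ∠AUE = 92.10° ✓; |UE| = 35.60 ✓; ∠(UE, EF) = 89.98° ✓; |EF| = 2.900 ✗.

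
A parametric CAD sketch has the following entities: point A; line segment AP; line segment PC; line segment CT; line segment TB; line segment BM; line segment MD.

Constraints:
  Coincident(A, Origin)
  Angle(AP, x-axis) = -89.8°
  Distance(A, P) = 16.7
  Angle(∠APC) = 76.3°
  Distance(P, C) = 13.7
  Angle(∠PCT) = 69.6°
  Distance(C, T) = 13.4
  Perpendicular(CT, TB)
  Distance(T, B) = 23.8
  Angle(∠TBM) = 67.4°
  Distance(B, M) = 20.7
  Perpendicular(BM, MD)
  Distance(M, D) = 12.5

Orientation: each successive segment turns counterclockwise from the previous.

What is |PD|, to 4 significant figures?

10.25

A is at the origin; AP runs at -89.8° with length 16.7, so P = (0.05829, -16.70). ∠APC = 76.3° gives PC at 13.90° from the x-axis; with |PC| = 13.7, C = (13.36, -13.41). ∠PCT = 69.6° gives CT at 124.3° from the x-axis; with |CT| = 13.4, T = (5.806, -2.339). CT is perpendicular to TB, so TB runs at -145.7°; with |TB| = 23.8, B = (-13.86, -15.75). ∠TBM = 67.4° gives BM at -33.10° from the x-axis; with |BM| = 20.7, M = (3.485, -27.06). The perpendicularity gives MD at right angles to BM, so MD runs at 56.90°; with |MD| = 12.5, D = (10.31, -16.58). Then |PD| = |D − P| = 10.25.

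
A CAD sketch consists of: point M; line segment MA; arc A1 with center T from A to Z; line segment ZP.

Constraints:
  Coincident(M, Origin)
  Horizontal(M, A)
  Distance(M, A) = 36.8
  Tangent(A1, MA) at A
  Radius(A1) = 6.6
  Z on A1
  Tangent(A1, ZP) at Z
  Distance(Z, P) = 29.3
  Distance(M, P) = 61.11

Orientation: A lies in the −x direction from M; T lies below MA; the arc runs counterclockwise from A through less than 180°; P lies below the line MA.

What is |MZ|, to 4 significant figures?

43.37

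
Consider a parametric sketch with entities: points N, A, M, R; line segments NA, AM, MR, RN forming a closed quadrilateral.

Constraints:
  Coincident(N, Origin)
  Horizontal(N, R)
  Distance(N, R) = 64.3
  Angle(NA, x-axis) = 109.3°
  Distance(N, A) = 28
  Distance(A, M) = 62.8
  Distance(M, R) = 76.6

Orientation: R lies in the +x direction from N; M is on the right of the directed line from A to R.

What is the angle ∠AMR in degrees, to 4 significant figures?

67.36°

N is at the origin; NR is horizontal with |NR| = 64.3 and R in +x, so R = (64.3, 0). NA runs at 109.3° with |NA| = 28.0, so A = (-9.254, 26.43). M is determined by |AM| = 62.8 and |MR| = 76.6 together: it lies at the intersection of circle(A, 62.8) and circle(R, 76.6). With |AR| = 78.16, the foot of the radical line on AR is 26.77 from A and the perpendicular offset is √(62.8² − 26.77²) = 56.81. Taking the right-of-AR solution: M = (-3.267, -36.09).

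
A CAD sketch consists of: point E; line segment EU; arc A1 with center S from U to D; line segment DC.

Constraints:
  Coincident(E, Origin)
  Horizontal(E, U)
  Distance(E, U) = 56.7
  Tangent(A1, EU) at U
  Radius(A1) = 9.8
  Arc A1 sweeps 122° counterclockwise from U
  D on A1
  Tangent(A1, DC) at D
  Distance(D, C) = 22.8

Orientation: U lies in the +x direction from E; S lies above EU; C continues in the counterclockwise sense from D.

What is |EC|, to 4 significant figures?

63.09

On A1, U sits at bearing -90° from S; a 122° counterclockwise sweep puts D at bearing 32°, so D = S + 9.8·(cos 32°, sin 32°) = (65.01, 14.99). Since A1 is tangent to DC there, SD ⟂ DC, so DC runs along (−sin 32°, cos 32°); with |DC| = 22.8, C = (52.93, 34.33). Then |EC| = |C − E| = 63.09.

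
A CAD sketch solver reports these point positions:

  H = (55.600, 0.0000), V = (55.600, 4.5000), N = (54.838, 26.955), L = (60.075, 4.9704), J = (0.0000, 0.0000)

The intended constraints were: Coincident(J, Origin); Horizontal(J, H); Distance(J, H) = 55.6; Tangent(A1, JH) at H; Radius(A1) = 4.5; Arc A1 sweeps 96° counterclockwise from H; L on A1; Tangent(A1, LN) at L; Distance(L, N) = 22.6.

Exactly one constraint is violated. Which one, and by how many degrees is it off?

Tangent(A1, LN) at L — off by 7.40°.

J = (0.00, 0.00) ✓; J.y = 0.00, H.y = 0.00 ✓; |JH| = 55.60 ✓; ∠(VH, HJ) = 90.00° ✓; |VH| = 4.500 ✓; bearing(V→L) − bearing(V→H) = 96.00° ✓; |VL| = 4.500 ✓; ∠(VL, LN) = 82.60° ✗; |LN| = 22.60 ✓.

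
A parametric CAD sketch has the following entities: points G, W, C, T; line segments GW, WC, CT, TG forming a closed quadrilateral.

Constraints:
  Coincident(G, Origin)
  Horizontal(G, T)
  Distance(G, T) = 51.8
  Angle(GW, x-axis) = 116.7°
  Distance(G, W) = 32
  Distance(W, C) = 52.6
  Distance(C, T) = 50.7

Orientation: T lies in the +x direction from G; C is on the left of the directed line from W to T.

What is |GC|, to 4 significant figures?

58.94

G is at the origin; G and T share the same y with |GT| = 51.8 and T in +x, so T = (51.8, 0). GW runs at 116.7° with |GW| = 32.0, so W = (-14.38, 28.59). C is determined by |WC| = 52.6 and |CT| = 50.7 together: it lies at the intersection of circle(W, 52.6) and circle(T, 50.7). With |WT| = 72.09, the foot of the radical line on WT is 37.41 from W and the perpendicular offset is √(52.6² − 37.41²) = 36.98. Taking the left-of-WT solution: C = (34.63, 47.70).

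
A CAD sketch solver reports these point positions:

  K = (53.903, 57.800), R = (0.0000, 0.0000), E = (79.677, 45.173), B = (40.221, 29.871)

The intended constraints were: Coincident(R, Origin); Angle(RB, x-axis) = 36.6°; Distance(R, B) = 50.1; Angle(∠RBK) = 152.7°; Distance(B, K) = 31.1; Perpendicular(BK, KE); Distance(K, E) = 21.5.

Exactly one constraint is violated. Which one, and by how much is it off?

Distance(K, E) = 21.5 — off by 7.20.

R = (0.00, 0.00) ✓; RB at 36.60° ✓; |RB| = 50.10 ✓; ∠RBK = 152.7° ✓; |BK| = 31.10 ✓; ∠(BK, KE) = 90.00° ✓; |KE| = 28.70 ✗.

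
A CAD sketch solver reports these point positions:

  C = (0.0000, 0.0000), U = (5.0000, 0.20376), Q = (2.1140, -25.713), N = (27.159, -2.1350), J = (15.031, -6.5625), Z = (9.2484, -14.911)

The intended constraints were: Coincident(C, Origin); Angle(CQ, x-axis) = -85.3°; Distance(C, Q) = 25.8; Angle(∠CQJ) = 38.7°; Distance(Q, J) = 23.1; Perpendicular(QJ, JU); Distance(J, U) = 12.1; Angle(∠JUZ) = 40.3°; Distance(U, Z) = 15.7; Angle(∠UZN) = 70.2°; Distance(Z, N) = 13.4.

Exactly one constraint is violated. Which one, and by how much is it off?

Distance(Z, N) = 13.4 — off by 8.60.

C = (0.00, 0.00) ✓; CQ at -85.30° ✓; |CQ| = 25.80 ✓; ∠CQJ = 38.70° ✓; |QJ| = 23.10 ✓; ∠(QJ, JU) = 90.00° ✓; |JU| = 12.10 ✓; ∠JUZ = 40.30° ✓; |UZ| = 15.70 ✓; ∠UZN = 70.20° ✓; |ZN| = 22.00 ✗.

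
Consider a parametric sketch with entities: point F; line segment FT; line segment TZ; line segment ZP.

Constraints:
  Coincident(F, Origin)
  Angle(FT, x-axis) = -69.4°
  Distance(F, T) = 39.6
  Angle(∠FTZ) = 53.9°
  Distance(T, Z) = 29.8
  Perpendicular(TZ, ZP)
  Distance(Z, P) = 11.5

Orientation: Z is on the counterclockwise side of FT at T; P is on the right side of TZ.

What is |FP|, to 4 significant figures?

43.97

∠FTZ = 53.9°, so TZ runs at -69.4° + (180° − 53.9°) = 56.70° from the x-axis; with |TZ| = 29.8, Z = T + 29.8·(cos 56.70°, sin 56.70°) = (30.29, -12.16). TZ is perpendicular to ZP; with |ZP| = 11.5 on the right of TZ, P = Z + 11.5·(0.8358, -0.5490) = (39.91, -18.47). Then |FP| = |P − F| = 43.97.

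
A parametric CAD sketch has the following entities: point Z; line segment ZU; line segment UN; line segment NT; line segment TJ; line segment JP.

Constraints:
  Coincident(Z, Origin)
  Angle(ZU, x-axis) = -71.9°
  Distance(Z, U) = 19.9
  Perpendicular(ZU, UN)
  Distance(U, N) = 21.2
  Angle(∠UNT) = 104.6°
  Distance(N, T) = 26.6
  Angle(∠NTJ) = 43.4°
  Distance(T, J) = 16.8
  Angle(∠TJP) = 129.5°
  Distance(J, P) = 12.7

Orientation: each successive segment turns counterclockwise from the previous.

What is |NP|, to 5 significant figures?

10.133

Z is at the origin; ZU runs at -71.9° with length 19.9, so U = (6.1825, -18.915). ZU is perpendicular to UN, so UN runs at 18.100°; with |UN| = 21.2, N = (26.333, -12.329). ∠UNT = 104.6° gives NT at 93.500° from the x-axis; with |NT| = 26.6, T = (24.710, 14.221). ∠NTJ = 43.4° gives TJ at -129.90° from the x-axis; with |TJ| = 16.8, J = (13.933, 1.3331). ∠TJP = 129.5° gives JP at -79.400° from the x-axis; with |JP| = 12.7, P = (16.269, -11.150). Then |NP| = |P − N| = 10.133.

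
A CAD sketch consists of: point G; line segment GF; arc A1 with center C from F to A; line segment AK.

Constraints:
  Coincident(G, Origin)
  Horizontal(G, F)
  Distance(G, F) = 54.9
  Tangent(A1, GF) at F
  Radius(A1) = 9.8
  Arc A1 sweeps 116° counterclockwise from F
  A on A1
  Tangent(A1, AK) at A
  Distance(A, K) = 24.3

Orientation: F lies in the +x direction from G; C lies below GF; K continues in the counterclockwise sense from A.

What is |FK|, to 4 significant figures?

35.98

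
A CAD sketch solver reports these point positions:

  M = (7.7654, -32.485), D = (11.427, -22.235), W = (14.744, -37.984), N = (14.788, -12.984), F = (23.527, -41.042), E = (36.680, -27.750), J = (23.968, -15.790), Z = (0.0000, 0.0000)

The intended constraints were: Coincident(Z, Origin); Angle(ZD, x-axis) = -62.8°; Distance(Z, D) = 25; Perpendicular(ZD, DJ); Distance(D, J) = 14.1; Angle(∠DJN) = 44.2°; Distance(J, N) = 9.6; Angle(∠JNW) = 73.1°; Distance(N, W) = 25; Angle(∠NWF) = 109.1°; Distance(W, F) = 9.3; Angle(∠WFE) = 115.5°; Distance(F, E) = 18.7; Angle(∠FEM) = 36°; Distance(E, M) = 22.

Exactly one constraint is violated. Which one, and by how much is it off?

Distance(E, M) = 22 — off by 7.30.

Z = (0.00, 0.00) ✓; ZD at -62.80° ✓; |ZD| = 25.00 ✓; ∠(ZD, DJ) = 90.00° ✓; |DJ| = 14.10 ✓; ∠DJN = 44.20° ✓; |JN| = 9.599 ✓; ∠JNW = 73.10° ✓; |NW| = 25.00 ✓; ∠NWF = 109.1° ✓; |WF| = 9.300 ✓; ∠WFE = 115.5° ✓; |FE| = 18.70 ✓; ∠FEM = 36.00° ✓; |EM| = 29.30 ✗.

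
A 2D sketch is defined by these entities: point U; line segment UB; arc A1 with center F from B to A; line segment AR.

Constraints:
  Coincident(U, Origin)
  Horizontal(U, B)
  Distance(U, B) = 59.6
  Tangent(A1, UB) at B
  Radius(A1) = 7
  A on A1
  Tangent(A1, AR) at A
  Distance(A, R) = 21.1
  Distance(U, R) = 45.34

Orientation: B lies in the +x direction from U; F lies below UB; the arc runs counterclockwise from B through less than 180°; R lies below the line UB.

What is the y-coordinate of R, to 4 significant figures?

-19.25

U is at the origin; U and B share the same y with |UB| = 59.6 and B on the +x side, so B = (59.60, 0.000). Since A1 is tangent to UB there, FB ⟂ UB, so F = B + (0, -7) = (59.60, -7.000). Since FA ⟂ AR (tangency), |FR| = √(7.0² + 21.1²) = 22.23 regardless of where A sits on A1. So R lies on both circle(U, 45.34) and circle(F, 22.23); the below-UB intersection is R = (41.05, -19.25). A is the foot of the tangent from R: A = (54.10, -2.671).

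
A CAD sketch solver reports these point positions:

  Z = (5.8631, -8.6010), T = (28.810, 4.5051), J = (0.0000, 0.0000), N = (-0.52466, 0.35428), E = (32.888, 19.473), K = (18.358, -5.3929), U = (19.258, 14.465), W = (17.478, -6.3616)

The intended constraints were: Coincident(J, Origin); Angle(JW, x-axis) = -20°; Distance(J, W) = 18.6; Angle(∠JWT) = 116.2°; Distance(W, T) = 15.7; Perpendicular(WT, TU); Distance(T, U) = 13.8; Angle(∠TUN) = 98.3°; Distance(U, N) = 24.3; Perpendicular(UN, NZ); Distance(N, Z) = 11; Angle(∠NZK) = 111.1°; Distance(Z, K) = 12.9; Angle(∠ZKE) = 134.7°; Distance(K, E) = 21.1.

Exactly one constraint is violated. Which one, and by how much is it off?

Distance(K, E) = 21.1 — off by 7.70.

J = (0.00, 0.00) ✓; JW at -20.00° ✓; |JW| = 18.60 ✓; ∠JWT = 116.2° ✓; |WT| = 15.70 ✓; ∠(WT, TU) = 90.00° ✓; |TU| = 13.80 ✓; ∠TUN = 98.30° ✓; |UN| = 24.30 ✓; ∠(UN, NZ) = 90.00° ✓; |NZ| = 11.00 ✓; ∠NZK = 111.1° ✓; |ZK| = 12.90 ✓; ∠ZKE = 134.7° ✓; |KE| = 28.80 ✗.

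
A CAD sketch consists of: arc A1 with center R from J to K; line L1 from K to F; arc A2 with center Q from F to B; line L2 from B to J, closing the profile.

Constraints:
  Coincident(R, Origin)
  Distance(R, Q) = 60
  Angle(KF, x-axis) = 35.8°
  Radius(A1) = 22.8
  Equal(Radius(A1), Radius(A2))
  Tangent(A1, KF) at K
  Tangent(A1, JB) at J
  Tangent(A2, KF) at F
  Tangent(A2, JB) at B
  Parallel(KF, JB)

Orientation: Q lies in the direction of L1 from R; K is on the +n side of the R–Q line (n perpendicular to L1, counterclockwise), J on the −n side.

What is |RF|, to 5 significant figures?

64.186

The slot axis is L1's direction at 35.8°, so u = (cos 35.8°, sin 35.8°) = (0.81106, 0.58496) and n = (−sin 35.8°, cos 35.8°) = (-0.58496, 0.81106). R is at the origin and Q lies 60.0 along u from R, so Q = 60.0·u = (48.664, 35.097). Tangency of A1 to both parallel lines with radius 22.8 puts K and J at R ± 22.8·n: K = (-13.337, 18.492), J = (13.337, -18.492). Equal radii place F and B the same way about Q: F = Q + 22.8·n = (35.327, 53.590), B = Q − 22.8·n = (62.001, 16.605). Then |RF| = |F − R| = 64.186.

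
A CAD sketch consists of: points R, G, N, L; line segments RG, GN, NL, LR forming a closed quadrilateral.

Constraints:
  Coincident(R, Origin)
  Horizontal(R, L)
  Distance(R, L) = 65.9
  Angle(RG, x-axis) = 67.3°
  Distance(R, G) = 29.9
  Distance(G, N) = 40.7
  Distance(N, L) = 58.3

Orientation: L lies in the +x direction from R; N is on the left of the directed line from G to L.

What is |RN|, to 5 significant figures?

68.605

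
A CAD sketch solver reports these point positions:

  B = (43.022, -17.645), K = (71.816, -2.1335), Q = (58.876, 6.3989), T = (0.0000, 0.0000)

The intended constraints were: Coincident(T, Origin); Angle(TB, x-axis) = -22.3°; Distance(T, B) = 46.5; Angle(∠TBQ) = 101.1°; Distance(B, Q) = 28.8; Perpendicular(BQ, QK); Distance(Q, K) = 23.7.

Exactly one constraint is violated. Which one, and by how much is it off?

Distance(Q, K) = 23.7 — off by 8.20.

T = (0.00, 0.00) ✓; TB at -22.30° ✓; |TB| = 46.50 ✓; ∠TBQ = 101.1° ✓; |BQ| = 28.80 ✓; ∠(BQ, QK) = 90.00° ✓; |QK| = 15.50 ✗.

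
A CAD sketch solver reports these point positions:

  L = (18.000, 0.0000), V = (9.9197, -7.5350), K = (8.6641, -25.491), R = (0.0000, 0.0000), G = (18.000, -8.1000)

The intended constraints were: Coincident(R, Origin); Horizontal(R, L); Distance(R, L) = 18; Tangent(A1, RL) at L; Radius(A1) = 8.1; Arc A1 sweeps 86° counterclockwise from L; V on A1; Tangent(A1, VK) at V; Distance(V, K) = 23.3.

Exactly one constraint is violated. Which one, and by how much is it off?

Distance(V, K) = 23.3 — off by 5.30.

R = (0.00, 0.00) ✓; R.y = 0.00, L.y = 0.00 ✓; |RL| = 18.00 ✓; ∠(GL, LR) = 90.00° ✓; |GL| = 8.100 ✓; bearing(G→V) − bearing(G→L) = 86.00° ✓; |GV| = 8.100 ✓; ∠(GV, VK) = 90.00° ✓; |VK| = 18.00 ✗.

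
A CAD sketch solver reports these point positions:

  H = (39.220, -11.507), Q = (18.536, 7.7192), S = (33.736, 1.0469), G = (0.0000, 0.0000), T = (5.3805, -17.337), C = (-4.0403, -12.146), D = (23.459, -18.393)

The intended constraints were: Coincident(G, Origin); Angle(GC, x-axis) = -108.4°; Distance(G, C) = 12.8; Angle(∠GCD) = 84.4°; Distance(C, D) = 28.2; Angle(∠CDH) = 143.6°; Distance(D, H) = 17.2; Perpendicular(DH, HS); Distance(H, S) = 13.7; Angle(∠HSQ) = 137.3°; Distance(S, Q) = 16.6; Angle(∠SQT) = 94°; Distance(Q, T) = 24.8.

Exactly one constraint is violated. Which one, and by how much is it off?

Distance(Q, T) = 24.8 — off by 3.50.

G = (0.00, 0.00) ✓; GC at -108.4° ✓; |GC| = 12.80 ✓; ∠GCD = 84.40° ✓; |CD| = 28.20 ✓; ∠CDH = 143.6° ✓; |DH| = 17.20 ✓; ∠(DH, HS) = 90.00° ✓; |HS| = 13.70 ✓; ∠HSQ = 137.3° ✓; |SQ| = 16.60 ✓; ∠SQT = 94.00° ✓; |QT| = 28.30 ✗.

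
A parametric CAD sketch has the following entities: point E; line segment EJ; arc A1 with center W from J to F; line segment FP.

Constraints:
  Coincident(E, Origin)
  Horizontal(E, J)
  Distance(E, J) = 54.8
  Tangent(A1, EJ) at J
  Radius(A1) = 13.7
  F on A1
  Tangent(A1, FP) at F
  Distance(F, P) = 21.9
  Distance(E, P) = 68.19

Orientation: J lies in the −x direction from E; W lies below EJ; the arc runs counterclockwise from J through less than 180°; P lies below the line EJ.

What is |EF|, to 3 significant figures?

69.7

Checks: |WF| = 13.70 ✓; ∠(WF, FP) = 90.00° ✓; |FP| = 21.90 ✓; |EP| = 68.19 ✓.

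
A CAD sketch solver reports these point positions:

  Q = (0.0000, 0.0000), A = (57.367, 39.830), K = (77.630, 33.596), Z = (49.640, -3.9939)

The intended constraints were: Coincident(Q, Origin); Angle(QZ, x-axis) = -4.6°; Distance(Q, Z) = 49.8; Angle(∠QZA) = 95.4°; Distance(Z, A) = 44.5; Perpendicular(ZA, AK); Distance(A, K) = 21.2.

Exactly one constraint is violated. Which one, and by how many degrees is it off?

Perpendicular(ZA, AK) — off by 7.10°.

Q = (0.00, 0.00) ✓; QZ at -4.600° ✓; |QZ| = 49.80 ✓; ∠QZA = 95.40° ✓; |ZA| = 44.50 ✓; ∠(ZA, AK) = 97.10° ✗; |AK| = 21.20 ✓.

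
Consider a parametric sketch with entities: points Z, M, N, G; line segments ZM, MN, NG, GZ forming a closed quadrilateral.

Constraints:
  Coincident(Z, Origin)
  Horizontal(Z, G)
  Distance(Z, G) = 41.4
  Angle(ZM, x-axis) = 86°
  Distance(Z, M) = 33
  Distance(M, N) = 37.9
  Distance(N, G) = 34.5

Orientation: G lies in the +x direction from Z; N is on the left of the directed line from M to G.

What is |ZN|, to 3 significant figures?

52.9

Checks: |MN| = 37.90 ✓; |NG| = 34.50 ✓.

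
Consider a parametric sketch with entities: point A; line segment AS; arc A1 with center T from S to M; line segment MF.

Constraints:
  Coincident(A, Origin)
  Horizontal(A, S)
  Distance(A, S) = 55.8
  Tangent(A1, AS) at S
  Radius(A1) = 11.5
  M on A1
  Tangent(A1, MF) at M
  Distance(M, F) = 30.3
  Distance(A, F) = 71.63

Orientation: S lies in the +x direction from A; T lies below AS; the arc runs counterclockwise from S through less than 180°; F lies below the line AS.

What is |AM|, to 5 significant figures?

47.852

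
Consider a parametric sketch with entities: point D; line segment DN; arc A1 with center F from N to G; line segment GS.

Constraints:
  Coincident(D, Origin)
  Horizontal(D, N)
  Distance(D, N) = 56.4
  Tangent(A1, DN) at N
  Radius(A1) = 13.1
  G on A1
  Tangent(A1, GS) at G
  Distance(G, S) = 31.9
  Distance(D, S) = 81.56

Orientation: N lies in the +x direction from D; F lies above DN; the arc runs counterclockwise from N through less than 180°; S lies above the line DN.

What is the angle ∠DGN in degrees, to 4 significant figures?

35.44°

D is at the origin; DN is horizontal with |DN| = 56.4 and N on the +x side, so N = (56.40, 0.000). Tangency of A1 to DN means the radius FN is perpendicular to DN, so F = N + (0, 13.1) = (56.40, 13.10). Since FG ⟂ GS (tangency), |FS| = √(13.1² + 31.9²) = 34.49 regardless of where G sits on A1. So S lies on both circle(D, 81.56) and circle(F, 34.49); the above-DN intersection is S = (67.53, 45.74). G is the foot of the tangent from S: G = (69.48, 13.90).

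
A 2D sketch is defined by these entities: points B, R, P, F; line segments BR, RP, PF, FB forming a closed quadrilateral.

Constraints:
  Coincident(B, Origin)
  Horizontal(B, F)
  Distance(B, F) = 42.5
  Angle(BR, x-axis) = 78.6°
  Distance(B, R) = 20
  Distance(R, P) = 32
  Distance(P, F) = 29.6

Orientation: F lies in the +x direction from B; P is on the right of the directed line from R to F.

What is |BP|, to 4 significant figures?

18.16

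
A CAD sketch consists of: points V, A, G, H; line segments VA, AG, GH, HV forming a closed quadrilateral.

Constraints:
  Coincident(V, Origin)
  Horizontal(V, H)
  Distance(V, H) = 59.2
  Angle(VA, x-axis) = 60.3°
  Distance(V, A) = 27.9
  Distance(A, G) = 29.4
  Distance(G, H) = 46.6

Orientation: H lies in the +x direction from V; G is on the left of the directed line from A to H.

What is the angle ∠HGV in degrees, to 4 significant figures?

69.81°

V is at the origin; VH is horizontal with |VH| = 59.2 and H in +x, so H = (59.2, 0). VA runs at 60.3° with |VA| = 27.9, so A = (13.82, 24.23). G is determined by |AG| = 29.4 and |GH| = 46.6 together: it lies at the intersection of circle(A, 29.4) and circle(H, 46.6). With |AH| = 51.44, the foot of the radical line on AH is 13.02 from A and the perpendicular offset is √(29.4² − 13.02²) = 26.36. Taking the left-of-AH solution: G = (37.72, 41.36).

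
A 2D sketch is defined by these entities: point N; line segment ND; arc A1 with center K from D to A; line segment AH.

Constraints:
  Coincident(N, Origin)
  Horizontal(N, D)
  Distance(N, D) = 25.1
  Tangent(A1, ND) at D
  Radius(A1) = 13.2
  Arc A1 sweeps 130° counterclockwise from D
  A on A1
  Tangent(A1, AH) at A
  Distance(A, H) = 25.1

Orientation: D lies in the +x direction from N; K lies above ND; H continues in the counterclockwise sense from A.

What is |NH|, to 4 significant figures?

45.14

N is at the origin; ND is horizontal with |ND| = 25.1 and D on the +x side, so D = (25.10, 0.000). Since A1 is tangent to ND there, KD ⟂ ND, so K = D + (0, 13.2) = (25.10, 13.20). On A1, D sits at bearing -90° from K; a 130° counterclockwise sweep puts A at bearing 40°, so A = K + 13.2·(cos 40°, sin 40°) = (35.21, 21.68). The tangent condition forces KA to be normal to AH, so AH runs along (−sin 40°, cos 40°); with |AH| = 25.1, H = (19.08, 40.91). Then |NH| = |H − N| = 45.14.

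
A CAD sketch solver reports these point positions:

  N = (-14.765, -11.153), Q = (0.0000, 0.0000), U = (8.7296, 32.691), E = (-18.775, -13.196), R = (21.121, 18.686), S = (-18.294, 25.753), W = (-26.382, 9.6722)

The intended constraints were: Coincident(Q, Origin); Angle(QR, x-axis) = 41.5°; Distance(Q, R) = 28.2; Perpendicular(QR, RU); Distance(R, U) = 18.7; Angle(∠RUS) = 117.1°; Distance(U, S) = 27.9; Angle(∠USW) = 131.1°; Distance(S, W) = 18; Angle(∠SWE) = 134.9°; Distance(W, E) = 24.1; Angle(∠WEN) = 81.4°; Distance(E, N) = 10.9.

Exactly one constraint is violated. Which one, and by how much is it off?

Distance(E, N) = 10.9 — off by 6.40.

Q = (0.00, 0.00) ✓; QR at 41.50° ✓; |QR| = 28.20 ✓; ∠(QR, RU) = 90.00° ✓; |RU| = 18.70 ✓; ∠RUS = 117.1° ✓; |US| = 27.90 ✓; ∠USW = 131.1° ✓; |SW| = 18.00 ✓; ∠SWE = 134.9° ✓; |WE| = 24.10 ✓; ∠WEN = 81.40° ✓; |EN| = 4.500 ✗.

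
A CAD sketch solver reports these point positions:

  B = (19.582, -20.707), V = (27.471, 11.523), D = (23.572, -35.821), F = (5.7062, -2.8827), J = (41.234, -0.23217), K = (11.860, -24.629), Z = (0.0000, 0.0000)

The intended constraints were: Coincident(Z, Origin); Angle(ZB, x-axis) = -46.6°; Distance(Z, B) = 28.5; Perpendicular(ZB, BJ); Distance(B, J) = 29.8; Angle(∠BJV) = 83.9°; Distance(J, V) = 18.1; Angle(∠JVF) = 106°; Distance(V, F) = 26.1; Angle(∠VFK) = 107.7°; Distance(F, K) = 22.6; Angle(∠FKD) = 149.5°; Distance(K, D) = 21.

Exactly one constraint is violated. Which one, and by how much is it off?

Distance(K, D) = 21 — off by 4.80.

Z = (0.00, 0.00) ✓; ZB at -46.60° ✓; |ZB| = 28.50 ✓; ∠(ZB, BJ) = 90.00° ✓; |BJ| = 29.80 ✓; ∠BJV = 83.90° ✓; |JV| = 18.10 ✓; ∠JVF = 106.0° ✓; |VF| = 26.10 ✓; ∠VFK = 107.7° ✓; |FK| = 22.60 ✓; ∠FKD = 149.5° ✓; |KD| = 16.20 ✗.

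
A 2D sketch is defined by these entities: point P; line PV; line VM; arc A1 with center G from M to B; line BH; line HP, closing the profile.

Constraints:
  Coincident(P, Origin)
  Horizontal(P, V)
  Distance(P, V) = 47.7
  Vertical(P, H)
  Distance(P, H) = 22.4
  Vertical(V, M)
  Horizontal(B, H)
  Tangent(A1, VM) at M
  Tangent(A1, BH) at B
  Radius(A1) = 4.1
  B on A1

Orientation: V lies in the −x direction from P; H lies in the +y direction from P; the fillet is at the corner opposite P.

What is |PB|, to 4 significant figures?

49.02

P is at the origin; PV is horizontal with |PV| = 47.7 and V on the −x side, so V = (-47.70, 0.000). P and H share the same x with |PH| = 22.4 and H on the +y side, so H = (0.000, 22.40). The virtual corner opposite P is at (-47.70, 22.40). Tangency of A1 to VM means the radius GM is perpendicular to VM and tangency of A1 to BH means the radius GB is perpendicular to BH, with radius 4.1, so the center G sits 4.1 in from both sides at G = (-43.60, 18.30). That places the tangent points at M = (-47.70, 18.30) on VM and B = (-43.60, 22.40) on BH. Then |PB| = |B − P| = 49.02.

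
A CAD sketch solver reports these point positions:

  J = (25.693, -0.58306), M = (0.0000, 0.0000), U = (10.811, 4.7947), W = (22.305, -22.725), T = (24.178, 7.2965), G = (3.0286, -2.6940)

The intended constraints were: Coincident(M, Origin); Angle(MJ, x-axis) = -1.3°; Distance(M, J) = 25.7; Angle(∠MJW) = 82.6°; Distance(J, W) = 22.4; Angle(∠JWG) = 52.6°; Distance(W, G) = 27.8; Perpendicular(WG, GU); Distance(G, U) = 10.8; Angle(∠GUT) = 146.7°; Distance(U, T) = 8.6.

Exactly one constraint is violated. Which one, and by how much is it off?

Distance(U, T) = 8.6 — off by 5.00.

M = (0.00, 0.00) ✓; MJ at -1.300° ✓; |MJ| = 25.70 ✓; ∠MJW = 82.60° ✓; |JW| = 22.40 ✓; ∠JWG = 52.60° ✓; |WG| = 27.80 ✓; ∠(WG, GU) = 90.00° ✓; |GU| = 10.80 ✓; ∠GUT = 146.7° ✓; |UT| = 13.60 ✗.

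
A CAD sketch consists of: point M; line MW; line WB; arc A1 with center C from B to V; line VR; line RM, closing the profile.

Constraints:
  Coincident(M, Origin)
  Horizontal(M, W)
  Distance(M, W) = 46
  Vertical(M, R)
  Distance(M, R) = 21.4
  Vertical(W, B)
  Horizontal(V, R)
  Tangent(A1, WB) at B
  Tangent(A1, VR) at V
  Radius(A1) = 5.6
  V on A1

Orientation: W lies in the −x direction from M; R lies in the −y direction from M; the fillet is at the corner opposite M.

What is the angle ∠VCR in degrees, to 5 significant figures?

82.108°

M is at the origin; MW is horizontal with |MW| = 46.0 and W on the −x side, so W = (-46.000, 0.0000). MR is vertical with |MR| = 21.4 and R on the −y side, so R = (0.0000, -21.400). The virtual corner opposite M is at (-46.000, -21.400). A1 meets WB tangentially, so CB is at right angles to WB and tangency of A1 to VR means the radius CV is perpendicular to VR, with radius 5.6, so the center C sits 5.6 in from both sides at C = (-40.400, -15.800). That places the tangent points at B = (-46.000, -15.800) on WB and V = (-40.400, -21.400) on VR. Then cos ∠VCR = CV·CR / (|CV||CR|), giving 82.108°.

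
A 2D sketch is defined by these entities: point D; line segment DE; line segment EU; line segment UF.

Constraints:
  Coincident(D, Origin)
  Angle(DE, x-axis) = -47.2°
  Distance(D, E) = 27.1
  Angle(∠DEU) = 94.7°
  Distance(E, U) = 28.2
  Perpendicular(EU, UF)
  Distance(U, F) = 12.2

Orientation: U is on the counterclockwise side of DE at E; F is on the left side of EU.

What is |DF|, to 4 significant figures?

33.83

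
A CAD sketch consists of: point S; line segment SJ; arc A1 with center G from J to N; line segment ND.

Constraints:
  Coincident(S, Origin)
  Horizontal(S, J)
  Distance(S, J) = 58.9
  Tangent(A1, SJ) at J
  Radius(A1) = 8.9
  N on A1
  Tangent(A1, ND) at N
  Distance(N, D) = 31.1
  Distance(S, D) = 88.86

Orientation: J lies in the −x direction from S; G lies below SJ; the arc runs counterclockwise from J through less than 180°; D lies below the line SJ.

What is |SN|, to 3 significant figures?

66.4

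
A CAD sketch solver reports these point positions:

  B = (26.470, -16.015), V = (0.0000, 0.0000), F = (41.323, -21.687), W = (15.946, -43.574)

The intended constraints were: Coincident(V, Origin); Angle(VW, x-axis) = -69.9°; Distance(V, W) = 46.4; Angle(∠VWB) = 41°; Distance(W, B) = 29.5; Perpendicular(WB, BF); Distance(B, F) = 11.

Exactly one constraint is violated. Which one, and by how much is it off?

Distance(B, F) = 11 — off by 4.90.

V = (0.00, 0.00) ✓; VW at -69.90° ✓; |VW| = 46.40 ✓; ∠VWB = 41.00° ✓; |WB| = 29.50 ✓; ∠(WB, BF) = 90.00° ✓; |BF| = 15.90 ✗.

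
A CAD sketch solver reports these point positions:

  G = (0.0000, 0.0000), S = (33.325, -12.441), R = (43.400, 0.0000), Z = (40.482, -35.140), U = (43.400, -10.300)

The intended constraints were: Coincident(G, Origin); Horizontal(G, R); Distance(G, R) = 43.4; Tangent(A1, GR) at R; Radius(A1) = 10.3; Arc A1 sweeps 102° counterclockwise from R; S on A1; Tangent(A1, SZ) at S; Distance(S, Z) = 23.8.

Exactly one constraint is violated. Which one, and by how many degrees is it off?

Tangent(A1, SZ) at S — off by 5.50°.

G = (0.00, 0.00) ✓; G.y = 0.00, R.y = 0.00 ✓; |GR| = 43.40 ✓; ∠(UR, RG) = 90.00° ✓; |UR| = 10.30 ✓; bearing(U→S) − bearing(U→R) = 102.0° ✓; |US| = 10.30 ✓; ∠(US, SZ) = 84.50° ✗; |SZ| = 23.80 ✓.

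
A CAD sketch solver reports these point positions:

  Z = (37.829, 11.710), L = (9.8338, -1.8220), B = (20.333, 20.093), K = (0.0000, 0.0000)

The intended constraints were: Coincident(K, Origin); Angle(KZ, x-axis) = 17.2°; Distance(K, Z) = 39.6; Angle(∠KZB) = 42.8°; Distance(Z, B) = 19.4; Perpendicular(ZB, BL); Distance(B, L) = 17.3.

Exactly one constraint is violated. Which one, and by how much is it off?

Distance(B, L) = 17.3 — off by 7.00.

K = (0.00, 0.00) ✓; KZ at 17.20° ✓; |KZ| = 39.60 ✓; ∠KZB = 42.80° ✓; |ZB| = 19.40 ✓; ∠(ZB, BL) = 90.00° ✓; |BL| = 24.30 ✗.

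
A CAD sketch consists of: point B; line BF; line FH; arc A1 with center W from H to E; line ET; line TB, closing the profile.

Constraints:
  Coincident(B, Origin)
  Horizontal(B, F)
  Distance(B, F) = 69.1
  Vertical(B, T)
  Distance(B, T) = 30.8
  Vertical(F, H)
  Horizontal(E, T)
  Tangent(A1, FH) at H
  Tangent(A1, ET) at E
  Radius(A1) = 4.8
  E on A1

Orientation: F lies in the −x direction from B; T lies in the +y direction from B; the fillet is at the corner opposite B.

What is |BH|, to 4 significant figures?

73.83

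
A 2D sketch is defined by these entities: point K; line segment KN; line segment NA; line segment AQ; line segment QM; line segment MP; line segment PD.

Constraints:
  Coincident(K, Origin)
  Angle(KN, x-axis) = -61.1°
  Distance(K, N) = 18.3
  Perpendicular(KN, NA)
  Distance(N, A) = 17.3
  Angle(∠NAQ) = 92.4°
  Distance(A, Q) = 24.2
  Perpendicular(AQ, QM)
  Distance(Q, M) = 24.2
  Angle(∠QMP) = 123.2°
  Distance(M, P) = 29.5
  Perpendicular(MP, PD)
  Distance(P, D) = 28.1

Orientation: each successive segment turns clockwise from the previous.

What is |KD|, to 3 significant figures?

33.5

K is at the origin; KN runs at -61.1° with length 18.3, so N = (8.84, -16.0). KN is perpendicular to NA, so NA runs at -151°; with |NA| = 17.3, A = (-6.30, -24.4). ∠NAQ = 92.4° gives AQ at 121° from the x-axis; with |AQ| = 24.2, Q = (-18.9, -3.70). AQ ⟂ QM, so QM runs at 31.3°; with |QM| = 24.2, M = (1.80, 8.87). ∠QMP = 123.2° gives MP at -25.5° from the x-axis; with |MP| = 29.5, P = (28.4, -3.83). The perpendicularity gives PD at right angles to MP, so PD runs at -116°; with |PD| = 28.1, D = (16.3, -29.2). Then |KD| = |D − K| = 33.5.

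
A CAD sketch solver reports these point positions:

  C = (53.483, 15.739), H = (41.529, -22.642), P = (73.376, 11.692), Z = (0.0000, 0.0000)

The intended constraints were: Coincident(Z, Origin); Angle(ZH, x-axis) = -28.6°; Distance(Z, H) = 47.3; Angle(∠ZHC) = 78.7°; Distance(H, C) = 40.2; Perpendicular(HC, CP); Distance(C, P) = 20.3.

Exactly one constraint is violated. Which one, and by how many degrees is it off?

Perpendicular(HC, CP) — off by 5.80°.

Z = (0.00, 0.00) ✓; ZH at -28.60° ✓; |ZH| = 47.30 ✓; ∠ZHC = 78.70° ✓; |HC| = 40.20 ✓; ∠(HC, CP) = 84.20° ✗; |CP| = 20.30 ✓.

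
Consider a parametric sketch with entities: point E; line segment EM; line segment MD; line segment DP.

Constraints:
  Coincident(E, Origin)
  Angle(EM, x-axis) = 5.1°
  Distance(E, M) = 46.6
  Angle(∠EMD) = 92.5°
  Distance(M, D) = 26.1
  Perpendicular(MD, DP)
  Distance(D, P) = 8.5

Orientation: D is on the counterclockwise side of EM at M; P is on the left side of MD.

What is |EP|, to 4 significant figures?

47.33

E is at the origin; EM runs at 5.1° with length 46.6, so M = 46.6·(cos 5.1°, sin 5.1°) = (46.42, 4.142). ∠EMD = 92.5°, so MD runs at 5.1° + (180° − 92.5°) = 92.60° from the x-axis; with |MD| = 26.1, D = M + 26.1·(cos 92.60°, sin 92.60°) = (45.23, 30.22). MD is perpendicular to DP; with |DP| = 8.5 on the left of MD, P = D + 8.5·(-0.9990, -0.04536) = (36.74, 29.83). Then |EP| = |P − E| = 47.33.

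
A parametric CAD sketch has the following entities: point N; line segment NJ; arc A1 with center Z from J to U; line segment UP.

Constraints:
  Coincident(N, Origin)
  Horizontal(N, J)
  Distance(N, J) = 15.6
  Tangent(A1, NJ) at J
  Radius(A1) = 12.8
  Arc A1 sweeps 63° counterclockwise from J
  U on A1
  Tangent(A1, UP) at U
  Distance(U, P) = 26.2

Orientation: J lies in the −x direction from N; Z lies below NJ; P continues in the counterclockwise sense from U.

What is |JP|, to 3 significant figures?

38.2

N is at the origin; N and J share the same y with |NJ| = 15.6 and J on the −x side, so J = (-15.6, 0.00). A1 meets NJ tangentially, so ZJ is at right angles to NJ, so Z = J + (0, -12.8) = (-15.6, -12.8). On A1, J sits at bearing 90° from Z; a 63° counterclockwise sweep puts U at bearing 153°, so U = Z + 12.8·(cos 153°, sin 153°) = (-27.0, -6.99). The tangent condition forces ZU to be normal to UP, so UP runs along (−sin 153°, cos 153°); with |UP| = 26.2, P = (-38.9, -30.3). Then |JP| = |P − J| = 38.2.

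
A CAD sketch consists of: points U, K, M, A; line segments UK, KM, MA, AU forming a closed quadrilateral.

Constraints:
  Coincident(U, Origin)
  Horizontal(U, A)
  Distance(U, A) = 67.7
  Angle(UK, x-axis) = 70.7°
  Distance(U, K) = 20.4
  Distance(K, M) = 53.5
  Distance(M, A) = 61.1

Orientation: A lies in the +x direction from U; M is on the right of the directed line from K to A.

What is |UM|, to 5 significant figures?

37.209

U is at the origin; UA is horizontal with |UA| = 67.7 and A in +x, so A = (67.7, 0). UK runs at 70.7° with |UK| = 20.4, so K = (6.7425, 19.254). M is determined by |KM| = 53.5 and |MA| = 61.1 together: it lies at the intersection of circle(K, 53.5) and circle(A, 61.1). With |KA| = 63.926, the foot of the radical line on KA is 25.151 from K and the perpendicular offset is √(53.5² − 25.151²) = 47.220. Taking the right-of-KA solution: M = (16.503, -33.348).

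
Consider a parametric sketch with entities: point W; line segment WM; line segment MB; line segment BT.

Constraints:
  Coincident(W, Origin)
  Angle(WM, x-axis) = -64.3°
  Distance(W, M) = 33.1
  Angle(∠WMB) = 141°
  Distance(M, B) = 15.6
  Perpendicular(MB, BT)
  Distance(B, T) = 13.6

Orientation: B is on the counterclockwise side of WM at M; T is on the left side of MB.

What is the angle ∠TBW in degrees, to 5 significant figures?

63.248°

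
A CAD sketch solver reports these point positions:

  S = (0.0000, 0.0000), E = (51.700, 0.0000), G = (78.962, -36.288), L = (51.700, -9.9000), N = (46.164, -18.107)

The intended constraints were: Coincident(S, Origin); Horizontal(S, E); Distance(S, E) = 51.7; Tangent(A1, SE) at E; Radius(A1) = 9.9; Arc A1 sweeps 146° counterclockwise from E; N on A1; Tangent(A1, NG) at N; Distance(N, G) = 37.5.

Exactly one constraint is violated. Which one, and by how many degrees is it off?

Tangent(A1, NG) at N — off by 5.00°.

S = (0.00, 0.00) ✓; S.y = 0.00, E.y = 0.00 ✓; |SE| = 51.70 ✓; ∠(LE, ES) = 90.00° ✓; |LE| = 9.900 ✓; bearing(L→N) − bearing(L→E) = 146.0° ✓; |LN| = 9.900 ✓; ∠(LN, NG) = 85.00° ✗; |NG| = 37.50 ✓.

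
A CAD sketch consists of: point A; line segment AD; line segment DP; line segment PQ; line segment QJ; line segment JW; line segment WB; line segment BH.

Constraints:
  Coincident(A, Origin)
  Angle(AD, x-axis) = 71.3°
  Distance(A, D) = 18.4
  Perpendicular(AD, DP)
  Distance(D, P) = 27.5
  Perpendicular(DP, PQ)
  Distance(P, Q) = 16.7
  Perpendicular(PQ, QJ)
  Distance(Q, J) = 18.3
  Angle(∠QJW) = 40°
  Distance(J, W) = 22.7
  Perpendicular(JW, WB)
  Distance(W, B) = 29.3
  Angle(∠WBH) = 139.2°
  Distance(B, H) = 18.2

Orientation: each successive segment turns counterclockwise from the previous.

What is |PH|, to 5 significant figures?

46.259

A is at the origin; AD runs at 71.3° with length 18.4, so D = (5.8993, 17.429). The perpendicularity gives DP at right angles to AD, so DP runs at 161.30°; with |DP| = 27.5, P = (-20.149, 26.246). DP is perpendicular to PQ, so PQ runs at -108.70°; with |PQ| = 16.7, Q = (-25.503, 10.427). The perpendicularity gives QJ at right angles to PQ, so QJ runs at -18.700°; with |QJ| = 18.3, J = (-8.1693, 4.5599). ∠QJW = 40.0° gives JW at 121.30° from the x-axis; with |JW| = 22.7, W = (-19.962, 23.956). The perpendicularity gives WB at right angles to JW, so WB runs at -148.70°; with |WB| = 29.3, B = (-44.998, 8.7342). ∠WBH = 139.2° gives BH at -107.90° from the x-axis; with |BH| = 18.2, H = (-50.592, -8.5848). Then |PH| = |H − P| = 46.259.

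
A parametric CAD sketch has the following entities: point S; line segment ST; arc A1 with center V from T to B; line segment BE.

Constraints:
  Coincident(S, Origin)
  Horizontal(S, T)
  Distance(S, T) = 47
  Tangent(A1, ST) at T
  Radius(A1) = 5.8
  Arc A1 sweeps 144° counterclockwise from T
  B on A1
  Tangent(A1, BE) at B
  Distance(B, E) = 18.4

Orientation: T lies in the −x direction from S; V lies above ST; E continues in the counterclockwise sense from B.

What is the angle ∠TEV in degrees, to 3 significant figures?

8.20°

S is at the origin; ST is horizontal with |ST| = 47.0 and T on the −x side, so T = (-47.0, 0.00). Tangency of A1 to ST means the radius VT is perpendicular to ST, so V = T + (0, 5.8) = (-47.0, 5.80). On A1, T sits at bearing -90° from V; a 144° counterclockwise sweep puts B at bearing 54°, so B = V + 5.8·(cos 54°, sin 54°) = (-43.6, 10.5). A1 meets BE tangentially, so VB is at right angles to BE, so BE runs along (−sin 54°, cos 54°); with |BE| = 18.4, E = (-58.5, 21.3). Then cos ∠TEV = ET·EV / (|ET||EV|), giving 8.20°.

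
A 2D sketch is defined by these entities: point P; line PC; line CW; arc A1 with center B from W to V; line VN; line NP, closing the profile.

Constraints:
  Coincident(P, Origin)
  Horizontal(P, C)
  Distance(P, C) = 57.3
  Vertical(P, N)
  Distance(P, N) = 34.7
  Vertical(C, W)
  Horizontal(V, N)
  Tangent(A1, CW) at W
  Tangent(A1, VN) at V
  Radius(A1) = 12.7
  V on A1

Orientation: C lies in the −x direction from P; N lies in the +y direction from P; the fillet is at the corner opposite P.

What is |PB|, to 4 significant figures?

49.73

P is at the origin; P and C share the same y with |PC| = 57.3 and C on the −x side, so C = (-57.30, 0.000). PN is vertical with |PN| = 34.7 and N on the +y side, so N = (0.000, 34.70). The virtual corner opposite P is at (-57.30, 34.70). Tangency of A1 to CW means the radius BW is perpendicular to CW and tangency of A1 to VN means the radius BV is perpendicular to VN, with radius 12.7, so the center B sits 12.7 in from both sides at B = (-44.60, 22.00). Then |PB| = |B − P| = 49.73.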